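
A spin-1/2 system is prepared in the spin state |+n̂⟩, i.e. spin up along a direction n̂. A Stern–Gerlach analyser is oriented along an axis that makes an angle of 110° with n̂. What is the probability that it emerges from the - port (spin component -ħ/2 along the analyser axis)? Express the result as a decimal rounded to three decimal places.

For spin-½, the probability of finding spin-up along an axis at angle θ to the initial spin direction is cos²(θ/2); spin-down is sin²(θ/2).
θ = 110°, so P = sin²(55°) ≈ 0.671.

0.671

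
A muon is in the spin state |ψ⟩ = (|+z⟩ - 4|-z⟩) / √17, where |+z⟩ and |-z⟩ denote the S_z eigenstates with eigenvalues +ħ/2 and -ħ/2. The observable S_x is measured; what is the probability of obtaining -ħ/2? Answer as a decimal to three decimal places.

0.735

|-x⟩ = (|+z⟩ - |-z⟩)/√2, so ⟨-x|ψ⟩ = (5) / (√2·√17).
P = |5|² / 34 = 25/34.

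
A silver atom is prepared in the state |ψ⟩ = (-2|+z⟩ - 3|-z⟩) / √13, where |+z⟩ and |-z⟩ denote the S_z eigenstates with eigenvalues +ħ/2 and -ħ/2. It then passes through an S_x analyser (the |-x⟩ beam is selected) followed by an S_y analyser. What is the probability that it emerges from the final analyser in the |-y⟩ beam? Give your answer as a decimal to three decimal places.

First analyser (S_x): P(|-x⟩) = |⟨-x|ψ⟩|² = 1/26.
After stage 1 the state is |-x⟩; P(|-y⟩) = |⟨-y|-x⟩|² = 1/2.
Joint probability = 1/26 × 1/2 = 0.019.

0.019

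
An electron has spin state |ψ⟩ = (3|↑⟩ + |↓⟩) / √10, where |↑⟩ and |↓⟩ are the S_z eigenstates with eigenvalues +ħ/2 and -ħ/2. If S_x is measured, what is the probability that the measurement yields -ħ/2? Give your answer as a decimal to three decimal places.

|-x⟩ = (|↑⟩ - |↓⟩)/√2, so ⟨-x|ψ⟩ = (2) / (√2·√10).
P = |2|² / 20 = 4/20.

0.200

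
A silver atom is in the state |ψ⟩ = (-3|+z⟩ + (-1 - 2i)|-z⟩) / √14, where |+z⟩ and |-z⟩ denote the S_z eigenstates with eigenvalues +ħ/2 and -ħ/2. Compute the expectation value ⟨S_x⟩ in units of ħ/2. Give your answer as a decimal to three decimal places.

⟨σ_x⟩ = 2 Re(a* b)/(|a|²+|b|²) with a = -3, b = (-1 - 2i).
a* b = (3 + 6i), so ⟨σ_x⟩ = 6/14.
⟨S_x⟩ = (ħ/2)·⟨σ_x⟩.

0.429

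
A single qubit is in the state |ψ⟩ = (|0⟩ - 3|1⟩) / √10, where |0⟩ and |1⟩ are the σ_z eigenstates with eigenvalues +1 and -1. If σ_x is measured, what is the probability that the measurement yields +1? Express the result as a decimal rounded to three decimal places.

|+x⟩ = (|0⟩ + |1⟩)/√2, so ⟨+x|ψ⟩ = (-2) / (√2·√10).
P = |-2|² / 20 = 4/20.

0.200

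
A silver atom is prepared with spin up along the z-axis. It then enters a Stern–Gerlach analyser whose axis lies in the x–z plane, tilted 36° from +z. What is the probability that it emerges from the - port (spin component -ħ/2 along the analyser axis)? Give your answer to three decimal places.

0.095

For spin-½, the probability of finding spin-up along an axis at angle θ to the initial spin direction is cos²(θ/2); spin-down is sin²(θ/2).
θ = 36°, so P = sin²(18°) ≈ 0.095.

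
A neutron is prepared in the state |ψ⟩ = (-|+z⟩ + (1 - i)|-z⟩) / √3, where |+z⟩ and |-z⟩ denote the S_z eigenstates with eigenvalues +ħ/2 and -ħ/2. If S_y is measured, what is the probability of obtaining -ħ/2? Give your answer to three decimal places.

|-y⟩ = (|+z⟩ - i|-z⟩)/√2, so ⟨-y|ψ⟩ = (i) / (√2·√3).
P = |i|² / 6 = 1/6.

0.167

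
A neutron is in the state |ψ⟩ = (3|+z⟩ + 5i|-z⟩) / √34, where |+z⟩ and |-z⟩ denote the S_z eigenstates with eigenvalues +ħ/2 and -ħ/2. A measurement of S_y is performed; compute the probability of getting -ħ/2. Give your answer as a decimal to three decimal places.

0.059

|-y⟩ = (|+z⟩ - i|-z⟩)/√2, so ⟨-y|ψ⟩ = (-2) / (√2·√34).
P = |-2|² / 68 = 4/68.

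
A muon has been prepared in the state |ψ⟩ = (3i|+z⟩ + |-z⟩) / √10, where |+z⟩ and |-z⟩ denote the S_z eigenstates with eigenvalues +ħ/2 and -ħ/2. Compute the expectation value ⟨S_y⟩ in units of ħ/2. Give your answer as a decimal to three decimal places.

⟨σ_y⟩ = 2 Im(a* b)/(|a|²+|b|²) with a = 3i, b = 1.
a* b = -3i, so ⟨σ_y⟩ = -6/10.
⟨S_y⟩ = (ħ/2)·⟨σ_y⟩.

-0.600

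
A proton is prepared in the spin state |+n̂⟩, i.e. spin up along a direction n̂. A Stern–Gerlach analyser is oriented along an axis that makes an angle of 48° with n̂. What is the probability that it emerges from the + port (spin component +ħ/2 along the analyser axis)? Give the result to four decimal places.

For spin-½, the probability of finding spin-up along an axis at angle θ to the initial spin direction is cos²(θ/2); spin-down is sin²(θ/2).
θ = 48°, so P = cos²(24°) ≈ 0.8346.

0.8346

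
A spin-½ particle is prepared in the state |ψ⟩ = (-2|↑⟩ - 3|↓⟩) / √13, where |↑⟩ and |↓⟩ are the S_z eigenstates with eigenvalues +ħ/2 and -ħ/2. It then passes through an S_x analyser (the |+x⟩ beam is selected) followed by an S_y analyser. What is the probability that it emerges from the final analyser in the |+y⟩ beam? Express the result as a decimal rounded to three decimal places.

First analyser (S_x): P(|+x⟩) = |⟨+x|ψ⟩|² = 25/26.
After stage 1 the state is |+x⟩; P(|+y⟩) = |⟨+y|+x⟩|² = 1/2.
Joint probability = 25/26 × 1/2 = 0.481.

0.481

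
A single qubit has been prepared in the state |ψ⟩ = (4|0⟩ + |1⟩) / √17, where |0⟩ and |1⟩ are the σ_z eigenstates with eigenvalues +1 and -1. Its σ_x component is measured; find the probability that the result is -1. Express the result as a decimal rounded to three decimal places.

0.265

|-x⟩ = (|0⟩ - |1⟩)/√2, so ⟨-x|ψ⟩ = (3) / (√2·√17).
P = |3|² / 34 = 9/34.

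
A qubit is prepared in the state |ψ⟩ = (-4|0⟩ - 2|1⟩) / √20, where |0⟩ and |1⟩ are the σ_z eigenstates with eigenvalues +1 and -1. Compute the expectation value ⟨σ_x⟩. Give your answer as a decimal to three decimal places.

0.800

⟨σ_x⟩ = 2 Re(a* b)/(|a|²+|b|²) with a = -4, b = -2.
a* b = 8, so ⟨σ_x⟩ = 16/20.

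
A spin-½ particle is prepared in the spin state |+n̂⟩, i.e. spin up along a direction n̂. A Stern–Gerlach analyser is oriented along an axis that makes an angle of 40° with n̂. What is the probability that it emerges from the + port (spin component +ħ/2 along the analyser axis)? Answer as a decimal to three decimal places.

0.883

For spin-½, the probability of finding spin-up along an axis at angle θ to the initial spin direction is cos²(θ/2); spin-down is sin²(θ/2).
θ = 40°, so P = cos²(20°) ≈ 0.883.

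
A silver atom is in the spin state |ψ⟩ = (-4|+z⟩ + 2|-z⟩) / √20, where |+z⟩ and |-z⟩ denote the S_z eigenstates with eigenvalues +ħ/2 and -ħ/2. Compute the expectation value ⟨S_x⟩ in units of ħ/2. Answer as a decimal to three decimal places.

-0.800

⟨σ_x⟩ = 2 Re(a* b)/(|a|²+|b|²) with a = -4, b = 2.
a* b = -8, so ⟨σ_x⟩ = -16/20.
⟨S_x⟩ = (ħ/2)·⟨σ_x⟩.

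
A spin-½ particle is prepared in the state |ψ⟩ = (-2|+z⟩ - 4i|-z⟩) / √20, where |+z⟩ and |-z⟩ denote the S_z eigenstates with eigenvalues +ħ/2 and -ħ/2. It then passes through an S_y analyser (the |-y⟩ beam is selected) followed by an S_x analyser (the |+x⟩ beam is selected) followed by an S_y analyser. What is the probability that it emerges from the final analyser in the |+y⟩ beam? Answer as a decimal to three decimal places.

First analyser (S_y): P(|-y⟩) = |⟨-y|ψ⟩|² = 4/40.
After stage 1 the state is |-y⟩; P(|+x⟩) = |⟨+x|-y⟩|² = 1/2.
After stage 2 the state is |+x⟩; P(|+y⟩) = |⟨+y|+x⟩|² = 1/2.
Joint probability = 4/40 × 1/2 × 1/2 = 0.025.

0.025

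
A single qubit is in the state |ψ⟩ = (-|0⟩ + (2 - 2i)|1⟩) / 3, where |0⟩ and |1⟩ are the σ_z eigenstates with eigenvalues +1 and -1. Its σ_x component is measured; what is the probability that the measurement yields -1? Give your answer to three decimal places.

|-x⟩ = (|0⟩ - |1⟩)/√2, so ⟨-x|ψ⟩ = (-3 + 2i) / (√2·3).
P = |-3 + 2i|² / 18 = 13/18.

0.722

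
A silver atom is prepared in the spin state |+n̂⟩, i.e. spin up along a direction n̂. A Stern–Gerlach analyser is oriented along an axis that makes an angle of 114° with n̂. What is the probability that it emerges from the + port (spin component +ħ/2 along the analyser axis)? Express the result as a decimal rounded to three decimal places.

0.297

For spin-½, the probability of finding spin-up along an axis at angle θ to the initial spin direction is cos²(θ/2); spin-down is sin²(θ/2).
θ = 114°, so P = cos²(57°) ≈ 0.297.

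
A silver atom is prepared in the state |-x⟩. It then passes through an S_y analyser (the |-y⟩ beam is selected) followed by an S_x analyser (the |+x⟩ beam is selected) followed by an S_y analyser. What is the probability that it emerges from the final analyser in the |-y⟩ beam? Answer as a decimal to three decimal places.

First analyser (S_y): from |-x⟩, P(|-y⟩) = 1/2.
After stage 1 the state is |-y⟩; P(|+x⟩) = |⟨+x|-y⟩|² = 1/2.
After stage 2 the state is |+x⟩; P(|-y⟩) = |⟨-y|+x⟩|² = 1/2.
Joint probability = 1/2 × 1/2 × 1/2 = 0.125.

0.125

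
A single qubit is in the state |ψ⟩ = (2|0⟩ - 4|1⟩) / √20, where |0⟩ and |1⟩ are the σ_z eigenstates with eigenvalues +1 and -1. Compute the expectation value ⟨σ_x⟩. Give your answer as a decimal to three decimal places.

⟨σ_x⟩ = 2 Re(a* b)/(|a|²+|b|²) with a = 2, b = -4.
a* b = -8, so ⟨σ_x⟩ = -16/20.

-0.800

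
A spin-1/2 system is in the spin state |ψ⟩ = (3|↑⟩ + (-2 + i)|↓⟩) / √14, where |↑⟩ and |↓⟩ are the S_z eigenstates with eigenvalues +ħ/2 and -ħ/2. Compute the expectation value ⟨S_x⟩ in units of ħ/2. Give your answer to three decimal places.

⟨σ_x⟩ = 2 Re(a* b)/(|a|²+|b|²) with a = 3, b = (-2 + i).
a* b = (-6 + 3i), so ⟨σ_x⟩ = -12/14.
⟨S_x⟩ = (ħ/2)·⟨σ_x⟩.

-0.857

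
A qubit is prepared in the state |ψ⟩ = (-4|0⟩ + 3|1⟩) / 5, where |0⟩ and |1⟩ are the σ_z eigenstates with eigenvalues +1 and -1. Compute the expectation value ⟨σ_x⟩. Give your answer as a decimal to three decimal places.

⟨σ_x⟩ = 2 Re(a* b)/(|a|²+|b|²) with a = -4, b = 3.
a* b = -12, so ⟨σ_x⟩ = -24/25.

-0.960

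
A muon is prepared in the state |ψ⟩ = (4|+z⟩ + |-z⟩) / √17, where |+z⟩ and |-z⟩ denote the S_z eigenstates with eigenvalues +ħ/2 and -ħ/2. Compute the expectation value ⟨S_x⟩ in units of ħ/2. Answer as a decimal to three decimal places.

⟨σ_x⟩ = 2 Re(a* b)/(|a|²+|b|²) with a = 4, b = 1.
a* b = 4, so ⟨σ_x⟩ = 8/17.
⟨S_x⟩ = (ħ/2)·⟨σ_x⟩.

0.471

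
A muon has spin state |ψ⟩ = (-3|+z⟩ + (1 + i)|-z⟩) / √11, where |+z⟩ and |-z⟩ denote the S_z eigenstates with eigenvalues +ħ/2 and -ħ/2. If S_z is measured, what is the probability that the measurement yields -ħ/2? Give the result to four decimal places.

0.1818

The -ħ/2 outcome corresponds to |-z⟩. Its amplitude in |ψ⟩ is (1 + i)/√11.
P = |1 + i|² / 11 = 2/11.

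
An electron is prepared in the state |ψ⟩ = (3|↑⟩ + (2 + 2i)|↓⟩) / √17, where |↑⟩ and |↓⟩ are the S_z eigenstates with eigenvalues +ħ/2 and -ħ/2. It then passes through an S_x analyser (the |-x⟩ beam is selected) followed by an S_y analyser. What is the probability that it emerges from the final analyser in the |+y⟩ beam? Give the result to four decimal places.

First analyser (S_x): P(|-x⟩) = |⟨-x|ψ⟩|² = 5/34.
After stage 1 the state is |-x⟩; P(|+y⟩) = |⟨+y|-x⟩|² = 1/2.
Joint probability = 5/34 × 1/2 = 0.0735.

0.0735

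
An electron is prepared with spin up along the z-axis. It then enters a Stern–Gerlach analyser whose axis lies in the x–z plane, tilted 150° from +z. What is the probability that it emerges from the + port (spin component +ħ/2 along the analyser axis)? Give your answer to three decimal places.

For spin-½, the probability of finding spin-up along an axis at angle θ to the initial spin direction is cos²(θ/2); spin-down is sin²(θ/2).
θ = 150°, so P = cos²(75°) ≈ 0.067.

0.067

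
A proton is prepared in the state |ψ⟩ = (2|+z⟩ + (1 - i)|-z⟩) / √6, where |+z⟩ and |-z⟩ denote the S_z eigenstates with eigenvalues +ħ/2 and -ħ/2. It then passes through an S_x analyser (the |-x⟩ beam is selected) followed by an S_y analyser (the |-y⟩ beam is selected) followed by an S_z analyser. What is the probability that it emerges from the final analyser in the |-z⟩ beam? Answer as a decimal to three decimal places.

First analyser (S_x): P(|-x⟩) = |⟨-x|ψ⟩|² = 2/12.
After stage 1 the state is |-x⟩; P(|-y⟩) = |⟨-y|-x⟩|² = 1/2.
After stage 2 the state is |-y⟩; P(|-z⟩) = |⟨-z|-y⟩|² = 1/2.
Joint probability = 2/12 × 1/2 × 1/2 = 0.042.

0.042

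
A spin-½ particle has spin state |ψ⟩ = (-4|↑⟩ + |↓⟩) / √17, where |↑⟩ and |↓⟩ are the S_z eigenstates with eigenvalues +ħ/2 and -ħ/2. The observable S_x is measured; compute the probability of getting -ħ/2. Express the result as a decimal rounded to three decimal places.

|-x⟩ = (|↑⟩ - |↓⟩)/√2, so ⟨-x|ψ⟩ = (-5) / (√2·√17).
P = |-5|² / 34 = 25/34.

0.735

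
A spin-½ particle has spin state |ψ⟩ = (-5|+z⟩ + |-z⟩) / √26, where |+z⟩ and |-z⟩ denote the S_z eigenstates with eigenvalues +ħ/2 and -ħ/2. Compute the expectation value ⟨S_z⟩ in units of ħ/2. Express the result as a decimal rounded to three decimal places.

⟨σ_z⟩ = |a|² - |b|² divided by |a|²+|b|², with a, b the |+z⟩, |-z⟩ amplitudes.
= (25 - 1)/26 = 24/26.
⟨S_z⟩ = (ħ/2)·⟨σ_z⟩.

0.923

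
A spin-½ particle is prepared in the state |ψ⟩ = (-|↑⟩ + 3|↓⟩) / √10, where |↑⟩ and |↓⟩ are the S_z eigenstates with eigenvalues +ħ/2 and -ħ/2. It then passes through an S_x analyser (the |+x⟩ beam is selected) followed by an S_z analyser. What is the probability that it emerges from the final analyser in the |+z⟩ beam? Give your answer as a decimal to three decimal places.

0.100

First analyser (S_x): P(|+x⟩) = |⟨+x|ψ⟩|² = 4/20.
After stage 1 the state is |+x⟩; P(|+z⟩) = |⟨+z|+x⟩|² = 1/2.
Joint probability = 4/20 × 1/2 = 0.100.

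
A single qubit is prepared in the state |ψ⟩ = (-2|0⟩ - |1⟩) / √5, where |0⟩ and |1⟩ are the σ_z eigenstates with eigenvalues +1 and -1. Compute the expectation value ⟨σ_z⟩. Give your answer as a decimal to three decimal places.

0.600

⟨σ_z⟩ = |a|² - |b|² divided by |a|²+|b|², with a, b the |0⟩, |1⟩ amplitudes.
= (4 - 1)/5 = 3/5.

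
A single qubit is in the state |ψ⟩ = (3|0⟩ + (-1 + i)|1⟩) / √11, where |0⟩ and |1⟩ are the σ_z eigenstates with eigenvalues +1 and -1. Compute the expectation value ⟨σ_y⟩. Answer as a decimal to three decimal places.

0.545

⟨σ_y⟩ = 2 Im(a* b)/(|a|²+|b|²) with a = 3, b = (-1 + i).
a* b = (-3 + 3i), so ⟨σ_y⟩ = 6/11.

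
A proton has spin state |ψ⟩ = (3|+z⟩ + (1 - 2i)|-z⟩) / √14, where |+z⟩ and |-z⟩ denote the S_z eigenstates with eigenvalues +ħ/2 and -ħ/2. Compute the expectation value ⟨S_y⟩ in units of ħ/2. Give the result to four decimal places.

⟨σ_y⟩ = 2 Im(a* b)/(|a|²+|b|²) with a = 3, b = (1 - 2i).
a* b = (3 - 6i), so ⟨σ_y⟩ = -12/14.
⟨S_y⟩ = (ħ/2)·⟨σ_y⟩.

-0.8571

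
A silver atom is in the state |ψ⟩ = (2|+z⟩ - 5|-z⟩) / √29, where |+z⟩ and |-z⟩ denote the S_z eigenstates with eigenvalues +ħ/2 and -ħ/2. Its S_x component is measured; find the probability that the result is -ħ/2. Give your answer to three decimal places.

|-x⟩ = (|+z⟩ - |-z⟩)/√2, so ⟨-x|ψ⟩ = (7) / (√2·√29).
P = |7|² / 58 = 49/58.

0.845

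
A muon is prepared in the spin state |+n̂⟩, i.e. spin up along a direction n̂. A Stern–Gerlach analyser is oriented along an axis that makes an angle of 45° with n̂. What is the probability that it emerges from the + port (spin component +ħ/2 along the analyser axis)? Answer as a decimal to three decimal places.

For spin-½, the probability of finding spin-up along an axis at angle θ to the initial spin direction is cos²(θ/2); spin-down is sin²(θ/2).
θ = 45°, so P = cos²(22.5°) ≈ 0.854.

0.854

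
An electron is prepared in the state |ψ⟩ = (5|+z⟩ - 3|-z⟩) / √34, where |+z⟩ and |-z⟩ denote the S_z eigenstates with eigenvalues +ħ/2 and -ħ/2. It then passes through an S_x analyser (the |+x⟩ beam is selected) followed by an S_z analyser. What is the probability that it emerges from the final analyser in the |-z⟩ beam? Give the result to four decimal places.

0.0294

First analyser (S_x): P(|+x⟩) = |⟨+x|ψ⟩|² = 4/68.
After stage 1 the state is |+x⟩; P(|-z⟩) = |⟨-z|+x⟩|² = 1/2.
Joint probability = 4/68 × 1/2 = 0.0294.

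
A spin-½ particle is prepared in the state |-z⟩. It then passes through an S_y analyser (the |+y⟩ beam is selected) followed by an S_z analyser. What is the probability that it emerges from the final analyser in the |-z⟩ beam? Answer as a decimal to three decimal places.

0.250

First analyser (S_y): from |-z⟩, P(|+y⟩) = 1/2.
After stage 1 the state is |+y⟩; P(|-z⟩) = |⟨-z|+y⟩|² = 1/2.
Joint probability = 1/2 × 1/2 = 0.250.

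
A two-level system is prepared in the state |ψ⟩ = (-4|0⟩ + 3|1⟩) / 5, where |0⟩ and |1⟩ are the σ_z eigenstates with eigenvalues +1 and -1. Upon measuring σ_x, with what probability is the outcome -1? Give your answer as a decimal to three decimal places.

|-x⟩ = (|0⟩ - |1⟩)/√2, so ⟨-x|ψ⟩ = (-7) / (√2·5).
P = |-7|² / 50 = 49/50.

0.980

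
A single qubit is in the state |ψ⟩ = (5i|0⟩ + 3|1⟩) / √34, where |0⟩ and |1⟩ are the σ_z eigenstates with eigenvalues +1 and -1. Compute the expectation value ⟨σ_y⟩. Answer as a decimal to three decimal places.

-0.882

⟨σ_y⟩ = 2 Im(a* b)/(|a|²+|b|²) with a = 5i, b = 3.
a* b = -15i, so ⟨σ_y⟩ = -30/34.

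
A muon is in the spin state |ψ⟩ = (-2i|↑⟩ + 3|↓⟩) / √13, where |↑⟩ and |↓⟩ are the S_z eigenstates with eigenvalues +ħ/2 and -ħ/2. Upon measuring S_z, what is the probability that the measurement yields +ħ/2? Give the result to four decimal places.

0.3077

The +ħ/2 outcome corresponds to |↑⟩. Its amplitude in |ψ⟩ is -2i/√13.
P = |-2i|² / 13 = 4/13.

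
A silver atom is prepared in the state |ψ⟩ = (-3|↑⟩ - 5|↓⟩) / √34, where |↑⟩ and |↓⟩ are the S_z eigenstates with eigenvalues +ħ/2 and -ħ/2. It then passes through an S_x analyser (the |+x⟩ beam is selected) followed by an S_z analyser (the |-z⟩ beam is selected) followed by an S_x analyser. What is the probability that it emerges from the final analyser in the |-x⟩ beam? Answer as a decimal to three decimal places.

First analyser (S_x): P(|+x⟩) = |⟨+x|ψ⟩|² = 64/68.
After stage 1 the state is |+x⟩; P(|-z⟩) = |⟨-z|+x⟩|² = 1/2.
After stage 2 the state is |-z⟩; P(|-x⟩) = |⟨-x|-z⟩|² = 1/2.
Joint probability = 64/68 × 1/2 × 1/2 = 0.235.

0.235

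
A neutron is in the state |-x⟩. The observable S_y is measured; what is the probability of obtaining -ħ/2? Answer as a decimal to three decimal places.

In the S_z basis, |-x⟩ = (|↑⟩ - |↓⟩)/√2 and |-y⟩ = (|↑⟩ - i|↓⟩)/√2.
|⟨-y|-x⟩|² = 1/2.

0.500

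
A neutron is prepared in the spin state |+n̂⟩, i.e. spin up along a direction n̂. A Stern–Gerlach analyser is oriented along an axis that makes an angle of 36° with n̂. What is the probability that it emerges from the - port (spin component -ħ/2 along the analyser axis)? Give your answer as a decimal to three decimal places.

0.095

For spin-½, the probability of finding spin-up along an axis at angle θ to the initial spin direction is cos²(θ/2); spin-down is sin²(θ/2).
θ = 36°, so P = sin²(18°) ≈ 0.095.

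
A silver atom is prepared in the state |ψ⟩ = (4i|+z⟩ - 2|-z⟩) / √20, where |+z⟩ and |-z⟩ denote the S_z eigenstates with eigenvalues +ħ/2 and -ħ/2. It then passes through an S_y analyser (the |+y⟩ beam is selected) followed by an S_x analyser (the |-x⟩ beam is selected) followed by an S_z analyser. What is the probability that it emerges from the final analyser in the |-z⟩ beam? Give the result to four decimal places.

First analyser (S_y): P(|+y⟩) = |⟨+y|ψ⟩|² = 36/40.
After stage 1 the state is |+y⟩; P(|-x⟩) = |⟨-x|+y⟩|² = 1/2.
After stage 2 the state is |-x⟩; P(|-z⟩) = |⟨-z|-x⟩|² = 1/2.
Joint probability = 36/40 × 1/2 × 1/2 = 0.2250.

0.2250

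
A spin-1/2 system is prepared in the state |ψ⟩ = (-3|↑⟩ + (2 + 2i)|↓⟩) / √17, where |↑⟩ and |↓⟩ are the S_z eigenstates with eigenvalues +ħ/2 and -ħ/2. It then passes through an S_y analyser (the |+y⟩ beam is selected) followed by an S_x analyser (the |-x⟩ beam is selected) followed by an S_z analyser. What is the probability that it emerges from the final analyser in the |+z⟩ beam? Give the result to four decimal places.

0.0368

First analyser (S_y): P(|+y⟩) = |⟨+y|ψ⟩|² = 5/34.
After stage 1 the state is |+y⟩; P(|-x⟩) = |⟨-x|+y⟩|² = 1/2.
After stage 2 the state is |-x⟩; P(|+z⟩) = |⟨+z|-x⟩|² = 1/2.
Joint probability = 5/34 × 1/2 × 1/2 = 0.0368.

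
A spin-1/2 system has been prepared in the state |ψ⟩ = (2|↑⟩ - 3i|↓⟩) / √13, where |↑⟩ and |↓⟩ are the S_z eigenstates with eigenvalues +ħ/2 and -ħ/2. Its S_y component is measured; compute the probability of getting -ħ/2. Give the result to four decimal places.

0.9615

|-y⟩ = (|↑⟩ - i|↓⟩)/√2, so ⟨-y|ψ⟩ = (5) / (√2·√13).
P = |5|² / 26 = 25/26.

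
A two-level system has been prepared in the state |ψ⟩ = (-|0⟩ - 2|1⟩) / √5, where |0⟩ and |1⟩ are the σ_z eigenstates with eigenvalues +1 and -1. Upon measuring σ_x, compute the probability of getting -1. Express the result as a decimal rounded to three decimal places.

0.100

|-x⟩ = (|0⟩ - |1⟩)/√2, so ⟨-x|ψ⟩ = (1) / (√2·√5).
P = |1|² / 10 = 1/10.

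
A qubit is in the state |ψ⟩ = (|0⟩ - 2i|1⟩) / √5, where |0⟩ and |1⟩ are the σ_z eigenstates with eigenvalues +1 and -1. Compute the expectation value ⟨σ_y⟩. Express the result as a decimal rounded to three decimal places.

⟨σ_y⟩ = 2 Im(a* b)/(|a|²+|b|²) with a = 1, b = -2i.
a* b = -2i, so ⟨σ_y⟩ = -4/5.

-0.800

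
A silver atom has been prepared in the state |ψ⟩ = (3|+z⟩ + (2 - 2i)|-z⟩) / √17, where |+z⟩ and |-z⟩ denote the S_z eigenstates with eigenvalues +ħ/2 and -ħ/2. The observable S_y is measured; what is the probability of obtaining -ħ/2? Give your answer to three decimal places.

0.853

|-y⟩ = (|+z⟩ - i|-z⟩)/√2, so ⟨-y|ψ⟩ = (5 + 2i) / (√2·√17).
P = |5 + 2i|² / 34 = 29/34.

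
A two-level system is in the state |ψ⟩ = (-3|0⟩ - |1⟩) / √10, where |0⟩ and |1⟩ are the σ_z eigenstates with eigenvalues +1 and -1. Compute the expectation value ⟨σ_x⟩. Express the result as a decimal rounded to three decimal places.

0.600

⟨σ_x⟩ = 2 Re(a* b)/(|a|²+|b|²) with a = -3, b = -1.
a* b = 3, so ⟨σ_x⟩ = 6/10.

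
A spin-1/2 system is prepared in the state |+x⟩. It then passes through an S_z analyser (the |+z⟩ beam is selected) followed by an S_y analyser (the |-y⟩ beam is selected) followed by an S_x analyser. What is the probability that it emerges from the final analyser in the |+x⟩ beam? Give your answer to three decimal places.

0.125

First analyser (S_z): from |+x⟩, P(|+z⟩) = 1/2.
After stage 1 the state is |+z⟩; P(|-y⟩) = |⟨-y|+z⟩|² = 1/2.
After stage 2 the state is |-y⟩; P(|+x⟩) = |⟨+x|-y⟩|² = 1/2.
Joint probability = 1/2 × 1/2 × 1/2 = 0.125.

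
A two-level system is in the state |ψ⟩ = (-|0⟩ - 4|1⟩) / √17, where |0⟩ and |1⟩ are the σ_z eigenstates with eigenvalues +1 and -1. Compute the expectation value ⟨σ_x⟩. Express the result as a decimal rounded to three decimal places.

0.471

⟨σ_x⟩ = 2 Re(a* b)/(|a|²+|b|²) with a = -1, b = -4.
a* b = 4, so ⟨σ_x⟩ = 8/17.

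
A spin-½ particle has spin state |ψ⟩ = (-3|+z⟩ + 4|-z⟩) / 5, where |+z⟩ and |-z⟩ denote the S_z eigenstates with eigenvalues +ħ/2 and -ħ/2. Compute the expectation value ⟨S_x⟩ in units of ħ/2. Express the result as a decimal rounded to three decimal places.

⟨σ_x⟩ = 2 Re(a* b)/(|a|²+|b|²) with a = -3, b = 4.
a* b = -12, so ⟨σ_x⟩ = -24/25.
⟨S_x⟩ = (ħ/2)·⟨σ_x⟩.

-0.960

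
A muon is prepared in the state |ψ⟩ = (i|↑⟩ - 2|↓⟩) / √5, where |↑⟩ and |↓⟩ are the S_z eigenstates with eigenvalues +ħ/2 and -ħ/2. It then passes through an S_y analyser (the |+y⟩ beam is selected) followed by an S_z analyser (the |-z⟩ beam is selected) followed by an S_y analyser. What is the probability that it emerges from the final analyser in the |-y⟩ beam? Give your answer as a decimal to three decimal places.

First analyser (S_y): P(|+y⟩) = |⟨+y|ψ⟩|² = 9/10.
After stage 1 the state is |+y⟩; P(|-z⟩) = |⟨-z|+y⟩|² = 1/2.
After stage 2 the state is |-z⟩; P(|-y⟩) = |⟨-y|-z⟩|² = 1/2.
Joint probability = 9/10 × 1/2 × 1/2 = 0.225.

0.225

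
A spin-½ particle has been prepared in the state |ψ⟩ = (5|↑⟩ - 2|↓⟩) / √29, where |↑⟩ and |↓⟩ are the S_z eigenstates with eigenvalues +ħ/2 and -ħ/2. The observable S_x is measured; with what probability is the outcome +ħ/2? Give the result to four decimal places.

|+x⟩ = (|↑⟩ + |↓⟩)/√2, so ⟨+x|ψ⟩ = (3) / (√2·√29).
P = |3|² / 58 = 9/58.

0.1552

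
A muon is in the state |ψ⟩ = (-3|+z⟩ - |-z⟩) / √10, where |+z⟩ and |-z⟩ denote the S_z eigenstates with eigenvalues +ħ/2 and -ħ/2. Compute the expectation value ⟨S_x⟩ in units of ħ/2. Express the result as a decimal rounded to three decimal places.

0.600

⟨σ_x⟩ = 2 Re(a* b)/(|a|²+|b|²) with a = -3, b = -1.
a* b = 3, so ⟨σ_x⟩ = 6/10.
⟨S_x⟩ = (ħ/2)·⟨σ_x⟩.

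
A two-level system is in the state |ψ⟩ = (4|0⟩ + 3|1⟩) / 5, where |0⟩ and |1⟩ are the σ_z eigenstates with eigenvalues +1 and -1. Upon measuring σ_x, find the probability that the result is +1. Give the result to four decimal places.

0.9800

|+x⟩ = (|0⟩ + |1⟩)/√2, so ⟨+x|ψ⟩ = (7) / (√2·5).
P = |7|² / 50 = 49/50.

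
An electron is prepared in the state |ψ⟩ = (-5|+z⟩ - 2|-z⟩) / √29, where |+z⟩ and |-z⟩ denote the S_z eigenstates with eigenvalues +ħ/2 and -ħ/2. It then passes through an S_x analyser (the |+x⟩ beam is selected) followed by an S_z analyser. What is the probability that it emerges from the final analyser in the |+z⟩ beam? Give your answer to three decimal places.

0.422

First analyser (S_x): P(|+x⟩) = |⟨+x|ψ⟩|² = 49/58.
After stage 1 the state is |+x⟩; P(|+z⟩) = |⟨+z|+x⟩|² = 1/2.
Joint probability = 49/58 × 1/2 = 0.422.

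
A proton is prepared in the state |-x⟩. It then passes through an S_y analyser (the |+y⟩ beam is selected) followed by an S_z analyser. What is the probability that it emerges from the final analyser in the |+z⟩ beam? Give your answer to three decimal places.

First analyser (S_y): from |-x⟩, P(|+y⟩) = 1/2.
After stage 1 the state is |+y⟩; P(|+z⟩) = |⟨+z|+y⟩|² = 1/2.
Joint probability = 1/2 × 1/2 = 0.250.

0.250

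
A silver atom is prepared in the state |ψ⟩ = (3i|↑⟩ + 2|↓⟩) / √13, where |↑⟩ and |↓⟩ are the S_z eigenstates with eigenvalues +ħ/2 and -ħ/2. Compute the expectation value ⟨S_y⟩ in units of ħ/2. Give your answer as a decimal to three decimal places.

-0.923

⟨σ_y⟩ = 2 Im(a* b)/(|a|²+|b|²) with a = 3i, b = 2.
a* b = -6i, so ⟨σ_y⟩ = -12/13.
⟨S_y⟩ = (ħ/2)·⟨σ_y⟩.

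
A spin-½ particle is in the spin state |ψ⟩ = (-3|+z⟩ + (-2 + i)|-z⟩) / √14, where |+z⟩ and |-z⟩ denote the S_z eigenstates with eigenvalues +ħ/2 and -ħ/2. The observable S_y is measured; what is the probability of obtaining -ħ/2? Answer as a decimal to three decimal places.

|-y⟩ = (|+z⟩ - i|-z⟩)/√2, so ⟨-y|ψ⟩ = (-4 - 2i) / (√2·√14).
P = |-4 - 2i|² / 28 = 20/28.

0.714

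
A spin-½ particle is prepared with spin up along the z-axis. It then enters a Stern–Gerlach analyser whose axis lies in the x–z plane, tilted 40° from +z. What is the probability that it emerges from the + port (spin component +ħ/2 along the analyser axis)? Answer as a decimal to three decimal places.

For spin-½, the probability of finding spin-up along an axis at angle θ to the initial spin direction is cos²(θ/2); spin-down is sin²(θ/2).
θ = 40°, so P = cos²(20°) ≈ 0.883.

0.883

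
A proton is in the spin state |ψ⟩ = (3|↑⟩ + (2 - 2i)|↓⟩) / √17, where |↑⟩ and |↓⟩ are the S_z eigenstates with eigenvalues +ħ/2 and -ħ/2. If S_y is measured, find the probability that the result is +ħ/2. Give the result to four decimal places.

|+y⟩ = (|↑⟩ + i|↓⟩)/√2, so ⟨+y|ψ⟩ = (1 - 2i) / (√2·√17).
P = |1 - 2i|² / 34 = 5/34.

0.1471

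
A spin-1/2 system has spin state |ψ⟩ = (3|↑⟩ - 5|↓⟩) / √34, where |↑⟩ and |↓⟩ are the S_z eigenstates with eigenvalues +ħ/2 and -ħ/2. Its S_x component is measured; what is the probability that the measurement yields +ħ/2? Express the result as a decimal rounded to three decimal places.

0.059

|+x⟩ = (|↑⟩ + |↓⟩)/√2, so ⟨+x|ψ⟩ = (-2) / (√2·√34).
P = |-2|² / 68 = 4/68.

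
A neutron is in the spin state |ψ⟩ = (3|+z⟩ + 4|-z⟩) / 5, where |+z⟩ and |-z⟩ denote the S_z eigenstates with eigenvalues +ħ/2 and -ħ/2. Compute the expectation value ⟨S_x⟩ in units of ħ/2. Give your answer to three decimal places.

⟨σ_x⟩ = 2 Re(a* b)/(|a|²+|b|²) with a = 3, b = 4.
a* b = 12, so ⟨σ_x⟩ = 24/25.
⟨S_x⟩ = (ħ/2)·⟨σ_x⟩.

0.960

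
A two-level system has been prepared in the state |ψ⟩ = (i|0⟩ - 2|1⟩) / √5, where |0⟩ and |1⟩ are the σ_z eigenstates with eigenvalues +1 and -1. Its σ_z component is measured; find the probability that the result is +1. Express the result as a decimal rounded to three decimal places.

0.200

The +1 outcome corresponds to |0⟩. Its amplitude in |ψ⟩ is i/√5.
P = |i|² / 5 = 1/5.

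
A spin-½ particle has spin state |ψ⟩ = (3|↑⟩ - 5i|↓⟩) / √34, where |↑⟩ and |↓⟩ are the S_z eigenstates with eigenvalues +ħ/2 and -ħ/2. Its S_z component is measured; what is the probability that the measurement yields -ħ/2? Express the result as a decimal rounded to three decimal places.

The -ħ/2 outcome corresponds to |↓⟩. Its amplitude in |ψ⟩ is -5i/√34.
P = |-5i|² / 34 = 25/34.

0.735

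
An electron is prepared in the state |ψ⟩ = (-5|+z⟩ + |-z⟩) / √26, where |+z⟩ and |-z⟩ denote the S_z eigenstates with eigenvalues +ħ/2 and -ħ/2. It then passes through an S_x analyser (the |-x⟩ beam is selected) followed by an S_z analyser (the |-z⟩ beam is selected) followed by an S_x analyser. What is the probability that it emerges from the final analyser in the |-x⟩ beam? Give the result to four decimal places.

First analyser (S_x): P(|-x⟩) = |⟨-x|ψ⟩|² = 36/52.
After stage 1 the state is |-x⟩; P(|-z⟩) = |⟨-z|-x⟩|² = 1/2.
After stage 2 the state is |-z⟩; P(|-x⟩) = |⟨-x|-z⟩|² = 1/2.
Joint probability = 36/52 × 1/2 × 1/2 = 0.1731.

0.1731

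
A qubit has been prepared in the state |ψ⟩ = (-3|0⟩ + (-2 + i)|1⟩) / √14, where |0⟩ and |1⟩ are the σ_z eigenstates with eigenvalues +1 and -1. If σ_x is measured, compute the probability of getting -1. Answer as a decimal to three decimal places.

|-x⟩ = (|0⟩ - |1⟩)/√2, so ⟨-x|ψ⟩ = (-1 - i) / (√2·√14).
P = |-1 - i|² / 28 = 2/28.

0.071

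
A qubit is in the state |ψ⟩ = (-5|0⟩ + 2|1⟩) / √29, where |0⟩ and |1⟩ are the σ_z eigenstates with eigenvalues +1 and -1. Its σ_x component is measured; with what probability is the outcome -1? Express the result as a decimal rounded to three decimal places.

0.845

|-x⟩ = (|0⟩ - |1⟩)/√2, so ⟨-x|ψ⟩ = (-7) / (√2·√29).
P = |-7|² / 58 = 49/58.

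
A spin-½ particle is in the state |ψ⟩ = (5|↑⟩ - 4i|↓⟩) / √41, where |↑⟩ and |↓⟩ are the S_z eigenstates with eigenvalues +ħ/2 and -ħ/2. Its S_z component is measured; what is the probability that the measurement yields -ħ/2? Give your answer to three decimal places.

The -ħ/2 outcome corresponds to |↓⟩. Its amplitude in |ψ⟩ is -4i/√41.
P = |-4i|² / 41 = 16/41.

0.390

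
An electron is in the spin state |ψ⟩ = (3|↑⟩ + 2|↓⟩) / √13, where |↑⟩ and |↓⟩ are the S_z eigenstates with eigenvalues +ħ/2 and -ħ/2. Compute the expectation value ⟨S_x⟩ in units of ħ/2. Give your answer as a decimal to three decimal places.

0.923

⟨σ_x⟩ = 2 Re(a* b)/(|a|²+|b|²) with a = 3, b = 2.
a* b = 6, so ⟨σ_x⟩ = 12/13.
⟨S_x⟩ = (ħ/2)·⟨σ_x⟩.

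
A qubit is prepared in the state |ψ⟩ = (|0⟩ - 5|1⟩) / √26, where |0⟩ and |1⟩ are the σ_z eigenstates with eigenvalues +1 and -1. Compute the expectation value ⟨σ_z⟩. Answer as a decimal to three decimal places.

-0.923

⟨σ_z⟩ = |a|² - |b|² divided by |a|²+|b|², with a, b the |0⟩, |1⟩ amplitudes.
= (1 - 25)/26 = -24/26.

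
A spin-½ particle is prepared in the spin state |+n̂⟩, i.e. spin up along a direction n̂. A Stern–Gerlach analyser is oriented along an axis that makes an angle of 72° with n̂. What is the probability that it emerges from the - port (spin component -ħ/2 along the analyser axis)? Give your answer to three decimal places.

For spin-½, the probability of finding spin-up along an axis at angle θ to the initial spin direction is cos²(θ/2); spin-down is sin²(θ/2).
θ = 72°, so P = sin²(36°) ≈ 0.345.

0.345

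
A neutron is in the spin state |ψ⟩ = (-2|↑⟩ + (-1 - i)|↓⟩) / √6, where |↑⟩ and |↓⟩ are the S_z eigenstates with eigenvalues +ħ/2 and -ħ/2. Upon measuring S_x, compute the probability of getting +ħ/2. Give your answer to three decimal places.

0.833

|+x⟩ = (|↑⟩ + |↓⟩)/√2, so ⟨+x|ψ⟩ = (-3 - i) / (√2·√6).
P = |-3 - i|² / 12 = 10/12.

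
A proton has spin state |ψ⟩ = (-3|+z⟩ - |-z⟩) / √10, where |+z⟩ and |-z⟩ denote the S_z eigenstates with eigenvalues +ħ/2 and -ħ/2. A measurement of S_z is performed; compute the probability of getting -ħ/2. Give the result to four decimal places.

0.1000

The -ħ/2 outcome corresponds to |-z⟩. Its amplitude in |ψ⟩ is -1/√10.
P = |-1|² / 10 = 1/10.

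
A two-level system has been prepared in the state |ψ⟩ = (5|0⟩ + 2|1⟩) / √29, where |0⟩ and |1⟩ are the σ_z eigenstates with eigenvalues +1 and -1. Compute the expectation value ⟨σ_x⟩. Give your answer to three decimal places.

0.690

⟨σ_x⟩ = 2 Re(a* b)/(|a|²+|b|²) with a = 5, b = 2.
a* b = 10, so ⟨σ_x⟩ = 20/29.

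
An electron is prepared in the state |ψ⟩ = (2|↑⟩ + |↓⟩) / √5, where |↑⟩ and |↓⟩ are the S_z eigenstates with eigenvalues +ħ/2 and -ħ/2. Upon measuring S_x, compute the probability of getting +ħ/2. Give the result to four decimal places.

0.9000

|+x⟩ = (|↑⟩ + |↓⟩)/√2, so ⟨+x|ψ⟩ = (3) / (√2·√5).
P = |3|² / 10 = 9/10.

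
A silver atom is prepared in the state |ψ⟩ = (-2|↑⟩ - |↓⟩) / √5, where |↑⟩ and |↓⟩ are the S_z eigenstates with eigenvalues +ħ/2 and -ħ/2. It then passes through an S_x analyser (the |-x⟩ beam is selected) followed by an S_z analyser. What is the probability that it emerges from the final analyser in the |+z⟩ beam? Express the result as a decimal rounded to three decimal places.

First analyser (S_x): P(|-x⟩) = |⟨-x|ψ⟩|² = 1/10.
After stage 1 the state is |-x⟩; P(|+z⟩) = |⟨+z|-x⟩|² = 1/2.
Joint probability = 1/10 × 1/2 = 0.050.

0.050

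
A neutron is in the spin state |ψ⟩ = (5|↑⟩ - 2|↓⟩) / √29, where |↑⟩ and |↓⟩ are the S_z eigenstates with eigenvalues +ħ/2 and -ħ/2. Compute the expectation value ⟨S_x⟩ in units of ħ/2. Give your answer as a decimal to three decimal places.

-0.690

⟨σ_x⟩ = 2 Re(a* b)/(|a|²+|b|²) with a = 5, b = -2.
a* b = -10, so ⟨σ_x⟩ = -20/29.
⟨S_x⟩ = (ħ/2)·⟨σ_x⟩.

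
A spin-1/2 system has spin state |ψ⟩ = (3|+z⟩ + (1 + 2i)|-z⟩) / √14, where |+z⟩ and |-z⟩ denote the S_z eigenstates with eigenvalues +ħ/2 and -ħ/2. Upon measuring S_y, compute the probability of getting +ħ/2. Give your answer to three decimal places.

|+y⟩ = (|+z⟩ + i|-z⟩)/√2, so ⟨+y|ψ⟩ = (5 - i) / (√2·√14).
P = |5 - i|² / 28 = 26/28.

0.929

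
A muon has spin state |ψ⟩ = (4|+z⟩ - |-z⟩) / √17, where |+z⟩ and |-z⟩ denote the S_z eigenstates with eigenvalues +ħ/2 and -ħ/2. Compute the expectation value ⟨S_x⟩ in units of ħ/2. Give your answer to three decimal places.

⟨σ_x⟩ = 2 Re(a* b)/(|a|²+|b|²) with a = 4, b = -1.
a* b = -4, so ⟨σ_x⟩ = -8/17.
⟨S_x⟩ = (ħ/2)·⟨σ_x⟩.

-0.471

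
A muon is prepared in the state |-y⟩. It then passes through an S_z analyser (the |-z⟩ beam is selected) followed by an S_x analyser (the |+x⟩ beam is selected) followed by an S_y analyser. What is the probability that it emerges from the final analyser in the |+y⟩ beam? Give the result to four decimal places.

0.1250

First analyser (S_z): from |-y⟩, P(|-z⟩) = 1/2.
After stage 1 the state is |-z⟩; P(|+x⟩) = |⟨+x|-z⟩|² = 1/2.
After stage 2 the state is |+x⟩; P(|+y⟩) = |⟨+y|+x⟩|² = 1/2.
Joint probability = 1/2 × 1/2 × 1/2 = 0.1250.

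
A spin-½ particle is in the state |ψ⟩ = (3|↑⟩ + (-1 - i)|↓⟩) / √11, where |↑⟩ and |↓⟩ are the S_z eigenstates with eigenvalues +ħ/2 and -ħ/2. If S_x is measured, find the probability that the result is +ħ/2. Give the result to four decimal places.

|+x⟩ = (|↑⟩ + |↓⟩)/√2, so ⟨+x|ψ⟩ = (2 - i) / (√2·√11).
P = |2 - i|² / 22 = 5/22.

0.2273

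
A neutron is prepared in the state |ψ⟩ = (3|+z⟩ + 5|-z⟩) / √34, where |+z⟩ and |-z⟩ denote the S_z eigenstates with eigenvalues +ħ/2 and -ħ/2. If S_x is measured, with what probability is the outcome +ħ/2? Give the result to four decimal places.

|+x⟩ = (|+z⟩ + |-z⟩)/√2, so ⟨+x|ψ⟩ = (8) / (√2·√34).
P = |8|² / 68 = 64/68.

0.9412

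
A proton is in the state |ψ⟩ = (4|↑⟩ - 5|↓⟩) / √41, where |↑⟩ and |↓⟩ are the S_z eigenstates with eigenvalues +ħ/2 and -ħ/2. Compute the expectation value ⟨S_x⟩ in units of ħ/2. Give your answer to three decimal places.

-0.976

⟨σ_x⟩ = 2 Re(a* b)/(|a|²+|b|²) with a = 4, b = -5.
a* b = -20, so ⟨σ_x⟩ = -40/41.
⟨S_x⟩ = (ħ/2)·⟨σ_x⟩.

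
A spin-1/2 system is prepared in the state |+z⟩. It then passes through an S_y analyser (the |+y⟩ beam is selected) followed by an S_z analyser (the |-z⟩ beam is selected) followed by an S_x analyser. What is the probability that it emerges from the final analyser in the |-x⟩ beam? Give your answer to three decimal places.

First analyser (S_y): from |+z⟩, P(|+y⟩) = 1/2.
After stage 1 the state is |+y⟩; P(|-z⟩) = |⟨-z|+y⟩|² = 1/2.
After stage 2 the state is |-z⟩; P(|-x⟩) = |⟨-x|-z⟩|² = 1/2.
Joint probability = 1/2 × 1/2 × 1/2 = 0.125.

0.125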